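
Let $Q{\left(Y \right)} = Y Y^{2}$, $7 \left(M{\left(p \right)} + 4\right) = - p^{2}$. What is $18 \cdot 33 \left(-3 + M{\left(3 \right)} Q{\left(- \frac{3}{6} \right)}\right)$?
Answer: $- \frac{38907}{28} \approx -1389.5$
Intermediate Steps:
$M{\left(p \right)} = -4 - \frac{p^{2}}{7}$ ($M{\left(p \right)} = -4 + \frac{\left(-1\right) p^{2}}{7} = -4 - \frac{p^{2}}{7}$)
$Q{\left(Y \right)} = Y^{3}$
$18 \cdot 33 \left(-3 + M{\left(3 \right)} Q{\left(- \frac{3}{6} \right)}\right) = 18 \cdot 33 \left(-3 + \left(-4 - \frac{3^{2}}{7}\right) \left(- \frac{3}{6}\right)^{3}\right) = 594 \left(-3 + \left(-4 - \frac{9}{7}\right) \left(\left(-3\right) \frac{1}{6}\right)^{3}\right) = 594 \left(-3 + \left(-4 - \frac{9}{7}\right) \left(- \frac{1}{2}\right)^{3}\right) = 594 \left(-3 - - \frac{37}{56}\right) = 594 \left(-3 + \frac{37}{56}\right) = 594 \left(- \frac{131}{56}\right) = - \frac{38907}{28}$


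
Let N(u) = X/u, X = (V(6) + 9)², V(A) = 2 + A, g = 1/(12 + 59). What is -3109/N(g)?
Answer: -3109/20519 ≈ -0.15152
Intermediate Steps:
g = 1/71 ≈ 0.014085
X = 289 (X = ((2 + 6) + 9)² = (8 + 9)² = 17² = 289)
N(u) = 289/u
-3109/N(g) = -3109/(289/(1/71)) = -3109/(289*71) = -3109/20519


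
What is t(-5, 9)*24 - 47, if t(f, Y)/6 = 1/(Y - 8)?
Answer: 97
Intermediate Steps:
t(f, Y) = 6/(-8 + Y) (t(f, Y) = 6/(Y - 8) = 6/(-8 + Y))
t(-5, 9)*24 - 47 = (6/(-8 + 9))*24 - 47 = (6/1)*24 - 47 = (6*1)*24 - 47 = 6*24 - 47 = 144 - 47 = 97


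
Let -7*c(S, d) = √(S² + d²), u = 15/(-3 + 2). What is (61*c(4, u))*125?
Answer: -7625*√241/7 ≈ -16910.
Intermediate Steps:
u = -15 (u = 15/(-1) = 15*(-1) = -15)
c(S, d) = -√(S² + d²)/7
(61*c(4, u))*125 = (61*(-√(4² + (-15)²)/7))*125 = (61*(-√(16 + 225)/7))*125 = (61*(-√241/7))*125 = -61*√241/7*125 = -7625*√241/7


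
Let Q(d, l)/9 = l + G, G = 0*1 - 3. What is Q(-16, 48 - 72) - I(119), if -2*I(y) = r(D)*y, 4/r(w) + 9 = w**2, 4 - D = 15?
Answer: -1927/8 ≈ -240.88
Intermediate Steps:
D = -11 (D = 4 - 1*15 = 4 - 15 = -11)
r(w) = 4/(-9 + w**2)
I(y) = -y/56 (I(y) = -4/(-9 + (-11)**2)*y/2 = -4/(-9 + 121)*y/2 = -4/112*y/2 = -4*(1/112)*y/2 = -y/56)
G = -3 (G = 0 - 3 = -3)
Q(d, l) = -27 + 9*l (Q(d, l) = 9*(l - 3) = 9*(-3 + l) = -27 + 9*l)
Q(-16, 48 - 72) - I(119) = (-27 + 9*(48 - 72)) - (-1)*119/56 = (-27 + 9*(-24)) - 1*(-17/8) = (-27 - 216) + 17/8 = -243 + 17/8 = -1927/8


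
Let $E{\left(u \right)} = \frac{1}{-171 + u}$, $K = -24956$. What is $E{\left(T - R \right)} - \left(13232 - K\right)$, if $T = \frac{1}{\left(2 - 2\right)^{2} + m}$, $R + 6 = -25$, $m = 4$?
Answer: $- \frac{21347096}{559} \approx -38188.0$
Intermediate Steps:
$R = -31$ ($R = -6 - 25 = -31$)
$T = \frac{1}{4}$ ($T = \frac{1}{\left(2 - 2\right)^{2} + 4} = \frac{1}{0^{2} + 4} = \frac{1}{0 + 4} = \frac{1}{4} \approx 0.25$)
$E{\left(T - R \right)} - \left(13232 - K\right) = \frac{1}{-171 + \left(\frac{1}{4} - -31\right)} - \left(13232 - -24956\right) = \frac{1}{-171 + \left(\frac{1}{4} + 31\right)} - \left(13232 + 24956\right) = \frac{1}{-171 + \frac{125}{4}} - 38188 = \frac{1}{- \frac{559}{4}} - 38188 = - \frac{4}{559} - 38188 = - \frac{21347096}{559}$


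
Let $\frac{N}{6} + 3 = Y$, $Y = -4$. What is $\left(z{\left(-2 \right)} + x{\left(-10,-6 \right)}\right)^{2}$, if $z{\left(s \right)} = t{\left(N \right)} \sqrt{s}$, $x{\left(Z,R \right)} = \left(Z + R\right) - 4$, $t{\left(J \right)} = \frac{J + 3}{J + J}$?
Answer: $\frac{156631}{392} - \frac{130 i \sqrt{2}}{7} \approx 399.57 - 26.264 i$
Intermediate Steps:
$N = -42$ ($N = -18 + 6 \left(-4\right) = -18 - 24 = -42$)
$t{\left(J \right)} = \frac{3 + J}{2 J}$
$x{\left(Z,R \right)} = -4 + R + Z$ ($x{\left(Z,R \right)} = \left(R + Z\right) - 4 = -4 + R + Z$)
$z{\left(s \right)} = \frac{13 \sqrt{s}}{28}$ ($z{\left(s \right)} = \frac{3 - 42}{2 \left(-42\right)} \sqrt{s} = \frac{1}{2} \left(- \frac{1}{42}\right) \left(-39\right) \sqrt{s} = \frac{13 \sqrt{s}}{28}$)
$\left(z{\left(-2 \right)} + x{\left(-10,-6 \right)}\right)^{2} = \left(\frac{13 \sqrt{-2}}{28} - 20\right)^{2} = \left(\frac{13 i \sqrt{2}}{28} - 20\right)^{2} = \left(-20 + \frac{13 i \sqrt{2}}{28}\right)^{2}$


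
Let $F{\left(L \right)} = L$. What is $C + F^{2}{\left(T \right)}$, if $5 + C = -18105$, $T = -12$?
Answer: $-17966$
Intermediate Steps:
$C = -18110$ ($C = -5 - 18105 = -18110$)
$C + F^{2}{\left(T \right)} = -18110 + \left(-12\right)^{2} = -18110 + 144 = -17966$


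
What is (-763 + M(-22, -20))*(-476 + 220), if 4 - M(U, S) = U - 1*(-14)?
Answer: 192256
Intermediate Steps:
M(U, S) = -10 - U (M(U, S) = 4 - (U - 1*(-14)) = 4 - (U + 14) = 4 - (14 + U) = 4 + (-14 - U) = -10 - U)
(-763 + M(-22, -20))*(-476 + 220) = (-763 + (-10 - 1*(-22)))*(-476 + 220) = (-763 + (-10 + 22))*(-256) = (-763 + 12)*(-256) = -751*(-256) = 192256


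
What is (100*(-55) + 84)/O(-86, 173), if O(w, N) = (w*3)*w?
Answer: -1354/5547 ≈ -0.24410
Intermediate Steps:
O(w, N) = 3*w² (O(w, N) = (3*w)*w = 3*w²)
(100*(-55) + 84)/O(-86, 173) = (100*(-55) + 84)/((3*(-86)²)) = (-5500 + 84)/((3*7396)) = -5416/22188 = -5416*1/22188 = -1354/5547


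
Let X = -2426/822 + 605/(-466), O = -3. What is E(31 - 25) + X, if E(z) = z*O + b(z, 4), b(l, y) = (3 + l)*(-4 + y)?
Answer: -4261381/191526 ≈ -22.250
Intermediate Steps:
X = -813913/191526 (X = -2426*1/822 + 605*(-1/466) = -1213/411 - 605/466 = -813913/191526 ≈ -4.2496)
b(l, y) = (-4 + y)*(3 + l)
E(z) = -3*z (E(z) = z*(-3) + (-12 - 4*z + 3*4 + z*4) = -3*z + (-12 - 4*z + 12 + 4*z) = -3*z + 0 = -3*z)
E(31 - 25) + X = -3*(31 - 25) - 813913/191526 = -3*6 - 813913/191526 = -18 - 813913/191526 = -4261381/191526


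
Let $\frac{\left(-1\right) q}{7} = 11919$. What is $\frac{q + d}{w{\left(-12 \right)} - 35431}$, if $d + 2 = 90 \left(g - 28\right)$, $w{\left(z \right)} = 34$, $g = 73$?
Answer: $\frac{79385}{35397} \approx 2.2427$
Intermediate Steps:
$q = -83433$ ($q = \left(-7\right) 11919 = -83433$)
$d = 4048$ ($d = -2 + 90 \left(73 - 28\right) = -2 + 90 \cdot 45 = -2 + 4050 = 4048$)
$\frac{q + d}{w{\left(-12 \right)} - 35431} = \frac{-83433 + 4048}{34 - 35431} = - \frac{79385}{-35397} = \left(-79385\right) \left(- \frac{1}{35397}\right) = \frac{79385}{35397}$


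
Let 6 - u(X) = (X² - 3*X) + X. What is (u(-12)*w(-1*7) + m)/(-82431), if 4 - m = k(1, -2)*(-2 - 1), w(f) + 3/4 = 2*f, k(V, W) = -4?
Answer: -4763/164862 ≈ -0.028891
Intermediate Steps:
w(f) = -¾ + 2*f
m = -8 (m = 4 - (-4)*(-2 - 1) = 4 - (-4)*(-3) = 4 - 1*12 = 4 - 12 = -8)
u(X) = 6 - X² + 2*X (u(X) = 6 - ((X² - 3*X) + X) = 6 - (X² - 2*X) = 6 + (-X² + 2*X) = 6 - X² + 2*X)
(u(-12)*w(-1*7) + m)/(-82431) = ((6 - 1*(-12)² + 2*(-12))*(-¾ + 2*(-1*7)) - 8)/(-82431) = ((6 - 1*144 - 24)*(-¾ + 2*(-7)) - 8)*(-1/82431) = ((6 - 144 - 24)*(-¾ - 14) - 8)*(-1/82431) = (-162*(-59/4) - 8)*(-1/82431) = (4779/2 - 8)*(-1/82431) = (4763/2)*(-1/82431) = -4763/164862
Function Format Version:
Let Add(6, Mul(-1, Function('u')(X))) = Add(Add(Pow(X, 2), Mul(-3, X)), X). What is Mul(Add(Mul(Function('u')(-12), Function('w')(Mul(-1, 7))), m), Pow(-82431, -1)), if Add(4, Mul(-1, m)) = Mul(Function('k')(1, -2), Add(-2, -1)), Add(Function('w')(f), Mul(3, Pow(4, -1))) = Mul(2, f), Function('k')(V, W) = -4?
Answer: Rational(-4763, 164862) ≈ -0.028891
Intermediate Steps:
Function('w')(f) = Add(Rational(-3, 4), Mul(2, f))
m = -8 (m = Add(4, Mul(-1, Mul(-4, Add(-2, -1)))) = Add(4, Mul(-1, Mul(-4, -3))) = Add(4, Mul(-1, 12)) = Add(4, -12) = -8)
Function('u')(X) = Add(6, Mul(-1, Pow(X, 2)), Mul(2, X)) (Function('u')(X) = Add(6, Mul(-1, Add(Add(Pow(X, 2), Mul(-3, X)), X))) = Add(6, Mul(-1, Add(Pow(X, 2), Mul(-2, X)))) = Add(6, Add(Mul(-1, Pow(X, 2)), Mul(2, X))) = Add(6, Mul(-1, Pow(X, 2)), Mul(2, X)))
Mul(Add(Mul(Function('u')(-12), Function('w')(Mul(-1, 7))), m), Pow(-82431, -1)) = Mul(Add(Mul(Add(6, Mul(-1, Pow(-12, 2)), Mul(2, -12)), Add(Rational(-3, 4), Mul(2, Mul(-1, 7)))), -8), Pow(-82431, -1)) = Mul(Add(Mul(Add(6, Mul(-1, 144), -24), Add(Rational(-3, 4), Mul(2, -7))), -8), Rational(-1, 82431)) = Mul(Add(Mul(Add(6, -144, -24), Add(Rational(-3, 4), -14)), -8), Rational(-1, 82431)) = Mul(Add(Mul(-162, Rational(-59, 4)), -8), Rational(-1, 82431)) = Mul(Add(Rational(4779, 2), -8), Rational(-1, 82431)) = Mul(Rational(4763, 2), Rational(-1, 82431)) = Rational(-4763, 164862)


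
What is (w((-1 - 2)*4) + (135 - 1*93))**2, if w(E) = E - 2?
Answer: 784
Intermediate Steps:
w(E) = -2 + E
(w((-1 - 2)*4) + (135 - 1*93))**2 = ((-2 + (-1 - 2)*4) + (135 - 1*93))**2 = ((-2 - 3*4) + (135 - 93))**2 = ((-2 - 12) + 42)**2 = (-14 + 42)**2 = 28**2 = 784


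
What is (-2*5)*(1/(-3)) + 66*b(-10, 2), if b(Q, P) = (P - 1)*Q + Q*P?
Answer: -5930/3 ≈ -1976.7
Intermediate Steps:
b(Q, P) = P*Q + Q*(-1 + P) (b(Q, P) = (-1 + P)*Q + P*Q = Q*(-1 + P) + P*Q = P*Q + Q*(-1 + P))
(-2*5)*(1/(-3)) + 66*b(-10, 2) = (-2*5)*(1/(-3)) + 66*(-10*(-1 + 2*2)) = -10*(-1)/3 + 66*(-10*(-1 + 4)) = -10*(-⅓) + 66*(-10*3) = 10/3 + 66*(-30) = 10/3 - 1980 = -5930/3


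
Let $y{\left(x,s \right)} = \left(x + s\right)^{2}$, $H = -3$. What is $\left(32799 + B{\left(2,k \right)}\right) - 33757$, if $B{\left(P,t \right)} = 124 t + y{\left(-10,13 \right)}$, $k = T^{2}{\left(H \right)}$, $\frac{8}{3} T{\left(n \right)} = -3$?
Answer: $- \frac{12673}{16} \approx -792.06$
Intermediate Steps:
$T{\left(n \right)} = - \frac{9}{8}$ ($T{\left(n \right)} = \frac{3}{8} \left(-3\right) = - \frac{9}{8}$)
$y{\left(x,s \right)} = \left(s + x\right)^{2}$
$k = \frac{81}{64}$ ($k = \left(- \frac{9}{8}\right)^{2} = \frac{81}{64} \approx 1.2656$)
$B{\left(P,t \right)} = 9 + 124 t$ ($B{\left(P,t \right)} = 124 t + \left(13 - 10\right)^{2} = 124 t + 3^{2} = 124 t + 9 = 9 + 124 t$)
$\left(32799 + B{\left(2,k \right)}\right) - 33757 = \left(32799 + \left(9 + 124 \cdot \frac{81}{64}\right)\right) - 33757 = \left(32799 + \left(9 + \frac{2511}{16}\right)\right) - 33757 = \left(32799 + \frac{2655}{16}\right) - 33757 = \frac{527439}{16} - 33757 = - \frac{12673}{16}$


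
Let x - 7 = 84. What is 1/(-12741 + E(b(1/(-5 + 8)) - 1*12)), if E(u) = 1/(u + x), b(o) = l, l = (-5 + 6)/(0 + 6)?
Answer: -475/6051969 ≈ -7.8487e-5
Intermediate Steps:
x = 91 (x = 7 + 84 = 91)
l = 1/6 ≈ 0.16667
b(o) = 1/6
E(u) = 1/(91 + u) (E(u) = 1/(u + 91) = 1/(91 + u))
1/(-12741 + E(b(1/(-5 + 8)) - 1*12)) = 1/(-12741 + 1/(91 + (1/6 - 1*12))) = 1/(-12741 + 1/(91 + (1/6 - 12))) = 1/(-12741 + 1/(91 - 71/6)) = 1/(-12741 + 1/(475/6)) = 1/(-12741 + 6/475) = 1/(-6051969/475) = -475/6051969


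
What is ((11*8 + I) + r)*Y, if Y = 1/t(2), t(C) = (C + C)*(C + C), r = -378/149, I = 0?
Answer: 6367/1192 ≈ 5.3414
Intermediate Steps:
r = -378/149 (r = -378*1/149 = -378/149 ≈ -2.5369)
t(C) = 4*C² (t(C) = (2*C)*(2*C) = 4*C²)
Y = 1/16 (Y = 1/(4*2²) = 1/(4*4) = 1/16 ≈ 0.062500)
((11*8 + I) + r)*Y = ((11*8 + 0) - 378/149)*(1/16) = ((88 + 0) - 378/149)*(1/16) = (88 - 378/149)*(1/16) = (12734/149)*(1/16) = 6367/1192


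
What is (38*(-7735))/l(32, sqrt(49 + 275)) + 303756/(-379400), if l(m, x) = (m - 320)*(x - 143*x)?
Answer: -20945021173/17455435200 ≈ -1.1999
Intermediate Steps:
l(m, x) = -142*x*(-320 + m) (l(m, x) = (-320 + m)*(-142*x) = -142*x*(-320 + m))
(38*(-7735))/l(32, sqrt(49 + 275)) + 303756/(-379400) = (38*(-7735))/((142*sqrt(49 + 275)*(320 - 1*32))) + 303756/(-379400) = -293930*1/(2556*(320 - 32)) + 303756*(-1/379400) = -293930/(142*18*288) - 75939/94850 = -293930/736128 - 75939/94850 = -293930*1/736128 - 75939/94850 = -146965/368064 - 75939/94850 = -20945021173/17455435200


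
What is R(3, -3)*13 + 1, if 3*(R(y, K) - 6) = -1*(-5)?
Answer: 302/3 ≈ 100.67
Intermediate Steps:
R(y, K) = 23/3 (R(y, K) = 6 + (-1*(-5))/3 = 6 + (1/3)*5 = 6 + 5/3 = 23/3)
R(3, -3)*13 + 1 = (23/3)*13 + 1 = 299/3 + 1 = 302/3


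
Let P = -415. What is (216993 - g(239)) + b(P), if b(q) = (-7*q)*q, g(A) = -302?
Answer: -988280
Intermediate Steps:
b(q) = -7*q²
(216993 - g(239)) + b(P) = (216993 - 1*(-302)) - 7*(-415)² = (216993 + 302) - 7*172225 = 217295 - 1205575 = -988280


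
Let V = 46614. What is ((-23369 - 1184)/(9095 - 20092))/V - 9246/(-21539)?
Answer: 39833271865/92783162598 ≈ 0.42932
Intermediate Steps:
((-23369 - 1184)/(9095 - 20092))/V - 9246/(-21539) = ((-23369 - 1184)/(9095 - 20092))/46614 - 9246/(-21539) = -24553/(-10997)*(1/46614) - 9246*(-1/21539) = -24553*(-1/10997)*(1/46614) + 9246/21539 = (24553/10997)*(1/46614) + 9246/21539 = 24553/512614158 + 9246/21539 = 39833271865/92783162598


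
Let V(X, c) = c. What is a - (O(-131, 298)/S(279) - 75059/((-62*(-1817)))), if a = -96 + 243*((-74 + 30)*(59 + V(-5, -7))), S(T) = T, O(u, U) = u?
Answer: -563800575295/1013886 ≈ -5.5608e+5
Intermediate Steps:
a = -556080 (a = -96 + 243*((-74 + 30)*(59 - 7)) = -96 + 243*(-44*52) = -96 + 243*(-2288) = -96 - 555984 = -556080)
a - (O(-131, 298)/S(279) - 75059/((-62*(-1817)))) = -556080 - (-131/279 - 75059/((-62*(-1817)))) = -556080 - (-131*1/279 - 75059/112654) = -556080 - (-131/279 - 75059*1/112654) = -556080 - (-131/279 - 75059/112654) = -556080 - 1*(-1151585/1013886) = -556080 + 1151585/1013886 = -563800575295/1013886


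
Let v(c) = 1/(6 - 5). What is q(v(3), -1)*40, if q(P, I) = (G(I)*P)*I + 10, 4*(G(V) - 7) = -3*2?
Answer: 180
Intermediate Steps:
G(V) = 11/2 (G(V) = 7 + (-3*2)/4 = 7 + (1/4)*(-6) = 7 - 3/2 = 11/2)
v(c) = 1 (v(c) = 1/1 = 1)
q(P, I) = 10 + 11*I*P/2 (q(P, I) = (11*P/2)*I + 10 = 11*I*P/2 + 10 = 10 + 11*I*P/2)
q(v(3), -1)*40 = (10 + (11/2)*(-1)*1)*40 = (10 - 11/2)*40 = (9/2)*40 = 180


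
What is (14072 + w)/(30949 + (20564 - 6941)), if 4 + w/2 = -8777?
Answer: -1745/22286 ≈ -0.078300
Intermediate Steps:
w = -17562 (w = -8 + 2*(-8777) = -8 - 17554 = -17562)
(14072 + w)/(30949 + (20564 - 6941)) = (14072 - 17562)/(30949 + (20564 - 6941)) = -3490/(30949 + 13623) = -3490/44572 = -3490*1/44572 = -1745/22286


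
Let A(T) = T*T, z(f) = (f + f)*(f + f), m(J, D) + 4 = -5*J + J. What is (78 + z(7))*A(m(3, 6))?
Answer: 70144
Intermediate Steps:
m(J, D) = -4 - 4*J (m(J, D) = -4 + (-5*J + J) = -4 - 4*J)
z(f) = 4*f**2 (z(f) = (2*f)*(2*f) = 4*f**2)
A(T) = T**2
(78 + z(7))*A(m(3, 6)) = (78 + 4*7**2)*(-4 - 4*3)**2 = (78 + 4*49)*(-4 - 12)**2 = (78 + 196)*(-16)**2 = 274*256 = 70144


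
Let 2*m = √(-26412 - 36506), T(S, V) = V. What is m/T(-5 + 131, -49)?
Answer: -I*√62918/98 ≈ -2.5595*I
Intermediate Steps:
m = I*√62918/2 (m = √(-26412 - 36506)/2 = √(-62918)/2 = (I*√62918)/2 = I*√62918/2 ≈ 125.42*I)
m/T(-5 + 131, -49) = (I*√62918/2)/(-49) = (I*√62918/2)*(-1/49) = -I*√62918/98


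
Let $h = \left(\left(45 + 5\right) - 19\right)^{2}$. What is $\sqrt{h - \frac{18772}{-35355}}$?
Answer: $\frac{\sqrt{1201890644085}}{35355} \approx 31.009$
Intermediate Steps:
$h = 961$ ($h = \left(50 - 19\right)^{2} = 31^{2} = 961$)
$\sqrt{h - \frac{18772}{-35355}} = \sqrt{961 - \frac{18772}{-35355}} = \sqrt{961 - - \frac{18772}{35355}} = \sqrt{961 + \frac{18772}{35355}} = \sqrt{\frac{33994927}{35355}} = \frac{\sqrt{1201890644085}}{35355}$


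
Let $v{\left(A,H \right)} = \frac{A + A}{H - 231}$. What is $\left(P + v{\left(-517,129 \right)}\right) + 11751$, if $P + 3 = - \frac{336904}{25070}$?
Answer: $\frac{326443901}{27795} \approx 11745.0$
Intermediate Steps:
$P = - \frac{8959}{545}$ ($P = -3 - \frac{336904}{25070} = -3 - \frac{7324}{545} = - \frac{8959}{545} \approx -16.439$)
$v{\left(A,H \right)} = \frac{2 A}{-231 + H}$
$\left(P + v{\left(-517,129 \right)}\right) + 11751 = \left(- \frac{8959}{545} + 2 \left(-517\right) \frac{1}{-231 + 129}\right) + 11751 = \left(- \frac{8959}{545} + 2 \left(-517\right) \frac{1}{-102}\right) + 11751 = \left(- \frac{8959}{545} + 2 \left(-517\right) \left(- \frac{1}{102}\right)\right) + 11751 = \left(- \frac{8959}{545} + \frac{517}{51}\right) + 11751 = - \frac{175144}{27795} + 11751 = \frac{326443901}{27795}$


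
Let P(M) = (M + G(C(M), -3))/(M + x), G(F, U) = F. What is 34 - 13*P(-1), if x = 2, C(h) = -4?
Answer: 99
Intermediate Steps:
P(M) = (-4 + M)/(2 + M) (P(M) = (M - 4)/(M + 2) = (-4 + M)/(2 + M))
34 - 13*P(-1) = 34 - 13*(-4 - 1)/(2 - 1) = 34 - 13*(-5)/1 = 34 - 13*(-5) = 34 + 65 = 99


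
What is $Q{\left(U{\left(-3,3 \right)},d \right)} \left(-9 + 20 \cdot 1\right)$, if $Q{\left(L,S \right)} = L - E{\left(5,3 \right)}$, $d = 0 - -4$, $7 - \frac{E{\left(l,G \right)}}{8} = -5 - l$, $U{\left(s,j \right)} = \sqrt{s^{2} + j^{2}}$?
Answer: $-1496 + 33 \sqrt{2} \approx -1449.3$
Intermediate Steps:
$U{\left(s,j \right)} = \sqrt{j^{2} + s^{2}}$
$E{\left(l,G \right)} = 96 + 8 l$ ($E{\left(l,G \right)} = 56 - 8 \left(-5 - l\right) = 56 + \left(40 + 8 l\right) = 96 + 8 l$)
$d = 4$ ($d = 0 + 4 = 4$)
$Q{\left(L,S \right)} = -136 + L$ ($Q{\left(L,S \right)} = L - \left(96 + 8 \cdot 5\right) = L - \left(96 + 40\right) = L - 136 = -136 + L$)
$Q{\left(U{\left(-3,3 \right)},d \right)} \left(-9 + 20 \cdot 1\right) = \left(-136 + \sqrt{3^{2} + \left(-3\right)^{2}}\right) \left(-9 + 20 \cdot 1\right) = \left(-136 + \sqrt{9 + 9}\right) \left(-9 + 20\right) = \left(-136 + \sqrt{18}\right) 11 = \left(-136 + 3 \sqrt{2}\right) 11 = -1496 + 33 \sqrt{2}$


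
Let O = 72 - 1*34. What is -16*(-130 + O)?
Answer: 1472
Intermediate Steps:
O = 38 (O = 72 - 34 = 38)
-16*(-130 + O) = -16*(-130 + 38) = -16*(-92) = 1472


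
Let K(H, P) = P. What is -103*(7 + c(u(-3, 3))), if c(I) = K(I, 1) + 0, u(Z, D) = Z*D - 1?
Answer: -824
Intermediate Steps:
u(Z, D) = -1 + D*Z (u(Z, D) = D*Z - 1 = -1 + D*Z)
c(I) = 1 (c(I) = 1 + 0 = 1)
-103*(7 + c(u(-3, 3))) = -103*(7 + 1) = -103*8 = -824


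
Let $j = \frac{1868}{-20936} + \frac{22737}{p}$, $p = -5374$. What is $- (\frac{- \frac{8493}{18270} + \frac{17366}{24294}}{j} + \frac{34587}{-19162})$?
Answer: $\frac{6684848728348182947}{3588527084145798795} \approx 1.8628$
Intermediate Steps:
$j = - \frac{30378779}{7031879}$ ($j = \frac{1868}{-20936} + \frac{22737}{-5374} = 1868 \left(- \frac{1}{20936}\right) + 22737 \left(- \frac{1}{5374}\right) = - \frac{467}{5234} - \frac{22737}{5374} = - \frac{30378779}{7031879} \approx -4.3202$)
$- (\frac{- \frac{8493}{18270} + \frac{17366}{24294}}{j} + \frac{34587}{-19162}) = - (\frac{- \frac{8493}{18270} + \frac{17366}{24294}}{- \frac{30378779}{7031879}} + \frac{34587}{-19162}) = - (\left(\left(-8493\right) \frac{1}{18270} + 17366 \cdot \frac{1}{24294}\right) \left(- \frac{7031879}{30378779}\right) + 34587 \left(- \frac{1}{19162}\right)) = - (\left(- \frac{2831}{6090} + \frac{8683}{12147}\right) \left(- \frac{7031879}{30378779}\right) - \frac{34587}{19162}) = - (\frac{6163771}{24658410} \left(- \frac{7031879}{30378779}\right) - \frac{34587}{19162}) = - (- \frac{43342891855709}{749092387881390} - \frac{34587}{19162}) = \left(-1\right) \left(- \frac{6684848728348182947}{3588527084145798795}\right) = \frac{6684848728348182947}{3588527084145798795}$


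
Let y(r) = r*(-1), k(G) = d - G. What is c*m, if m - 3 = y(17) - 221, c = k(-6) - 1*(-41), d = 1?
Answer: -11280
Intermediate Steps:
k(G) = 1 - G
y(r) = -r
c = 48 (c = (1 - 1*(-6)) - 1*(-41) = (1 + 6) + 41 = 7 + 41 = 48)
m = -235 (m = 3 + (-1*17 - 221) = 3 + (-17 - 221) = 3 - 238 = -235)
c*m = 48*(-235) = -11280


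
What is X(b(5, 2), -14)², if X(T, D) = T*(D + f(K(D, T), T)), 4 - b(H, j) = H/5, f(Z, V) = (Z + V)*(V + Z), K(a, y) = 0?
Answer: 225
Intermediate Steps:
f(Z, V) = (V + Z)² (f(Z, V) = (V + Z)*(V + Z) = (V + Z)²)
b(H, j) = 4 - H/5
X(T, D) = T*(D + T²) (X(T, D) = T*(D + (T + 0)²) = T*(D + T²))
X(b(5, 2), -14)² = ((4 - ⅕*5)*(-14 + (4 - ⅕*5)²))² = ((4 - 1)*(-14 + (4 - 1)²))² = (3*(-14 + 3²))² = (3*(-14 + 9))² = (3*(-5))² = (-15)² = 225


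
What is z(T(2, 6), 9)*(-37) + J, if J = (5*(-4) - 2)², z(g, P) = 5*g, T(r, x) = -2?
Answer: 854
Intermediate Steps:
J = 484 (J = (-20 - 2)² = (-22)² = 484)
z(T(2, 6), 9)*(-37) + J = (5*(-2))*(-37) + 484 = -10*(-37) + 484 = 370 + 484 = 854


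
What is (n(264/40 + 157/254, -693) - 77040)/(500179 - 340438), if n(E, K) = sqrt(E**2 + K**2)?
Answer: -8560/17749 + sqrt(774677645989)/202871070 ≈ -0.47794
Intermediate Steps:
(n(264/40 + 157/254, -693) - 77040)/(500179 - 340438) = (sqrt((264/40 + 157/254)**2 + (-693)**2) - 77040)/(500179 - 340438) = (sqrt((264*(1/40) + 157*(1/254))**2 + 480249) - 77040)/159741 = (sqrt((33/5 + 157/254)**2 + 480249) - 77040)*(1/159741) = (sqrt((9167/1270)**2 + 480249) - 77040)*(1/159741) = (sqrt(84033889/1612900 + 480249) - 77040)*(1/159741) = (sqrt(774677645989/1612900) - 77040)*(1/159741) = (sqrt(774677645989)/1270 - 77040)*(1/159741) = (-77040 + sqrt(774677645989)/1270)*(1/159741) = -8560/17749 + sqrt(774677645989)/202871070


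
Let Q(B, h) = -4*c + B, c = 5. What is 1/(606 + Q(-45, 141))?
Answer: 1/541 ≈ 0.0018484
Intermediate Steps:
Q(B, h) = -20 + B (Q(B, h) = -4*5 + B = -20 + B)
1/(606 + Q(-45, 141)) = 1/(606 + (-20 - 45)) = 1/(606 - 65) = 1/541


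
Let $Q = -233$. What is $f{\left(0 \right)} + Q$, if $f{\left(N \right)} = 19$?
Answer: $-214$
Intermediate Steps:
$f{\left(0 \right)} + Q = 19 - 233 = -214$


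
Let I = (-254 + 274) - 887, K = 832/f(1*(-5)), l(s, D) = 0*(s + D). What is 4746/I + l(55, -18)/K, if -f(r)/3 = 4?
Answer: -1582/289 ≈ -5.4740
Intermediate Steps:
f(r) = -12 (f(r) = -3*4 = -12)
l(s, D) = 0 (l(s, D) = 0*(D + s) = 0)
K = -208/3 (K = 832/(-12) = 832*(-1/12) = -208/3 ≈ -69.333)
I = -867 (I = 20 - 887 = -867)
4746/I + l(55, -18)/K = 4746/(-867) + 0/(-208/3) = 4746*(-1/867) + 0*(-3/208) = -1582/289 + 0 = -1582/289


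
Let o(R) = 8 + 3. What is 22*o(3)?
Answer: 242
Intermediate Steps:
o(R) = 11
22*o(3) = 22*11 = 242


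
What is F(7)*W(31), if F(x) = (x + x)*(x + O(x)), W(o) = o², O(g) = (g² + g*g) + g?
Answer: 1506848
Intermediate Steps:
O(g) = g + 2*g² (O(g) = (g² + g²) + g = 2*g² + g = g + 2*g²)
F(x) = 2*x*(x + x*(1 + 2*x)) (F(x) = (x + x)*(x + x*(1 + 2*x)) = (2*x)*(x + x*(1 + 2*x)) = 2*x*(x + x*(1 + 2*x)))
F(7)*W(31) = (4*7²*(1 + 7))*31² = (4*49*8)*961 = 1568*961 = 1506848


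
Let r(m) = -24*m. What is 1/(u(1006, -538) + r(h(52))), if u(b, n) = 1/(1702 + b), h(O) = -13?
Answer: 2708/844897 ≈ 0.0032051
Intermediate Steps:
1/(u(1006, -538) + r(h(52))) = 1/(1/(1702 + 1006) - 24*(-13)) = 1/(1/2708 + 312) = 1/(844897/2708) = 2708/844897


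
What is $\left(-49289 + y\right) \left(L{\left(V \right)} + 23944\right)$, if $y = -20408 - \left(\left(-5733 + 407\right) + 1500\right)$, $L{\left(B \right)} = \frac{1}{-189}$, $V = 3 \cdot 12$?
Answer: $- \frac{33121512385}{21} \approx -1.5772 \cdot 10^{9}$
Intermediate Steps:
$V = 36$
$L{\left(B \right)} = - \frac{1}{189}$
$y = -16582$ ($y = -20408 - \left(-5326 + 1500\right) = -20408 - -3826 = -20408 + 3826 = -16582$)
$\left(-49289 + y\right) \left(L{\left(V \right)} + 23944\right) = \left(-49289 - 16582\right) \left(- \frac{1}{189} + 23944\right) = \left(-65871\right) \frac{4525415}{189} = - \frac{33121512385}{21}$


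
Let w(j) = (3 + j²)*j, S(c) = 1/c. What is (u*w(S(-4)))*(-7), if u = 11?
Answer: 3773/64 ≈ 58.953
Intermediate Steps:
w(j) = j*(3 + j²)
(u*w(S(-4)))*(-7) = (11*((3 + (1/(-4))²)/(-4)))*(-7) = (11*(-(3 + (-¼)²)/4))*(-7) = (11*(-(3 + 1/16)/4))*(-7) = (11*(-¼*49/16))*(-7) = (11*(-49/64))*(-7) = -539/64*(-7) = 3773/64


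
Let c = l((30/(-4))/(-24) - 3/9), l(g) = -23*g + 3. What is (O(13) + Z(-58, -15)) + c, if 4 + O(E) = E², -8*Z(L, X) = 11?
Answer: 8021/48 ≈ 167.10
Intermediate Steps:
Z(L, X) = -11/8 (Z(L, X) = -⅛*11 = -11/8)
l(g) = 3 - 23*g
c = 167/48 (c = 3 - 23*((30/(-4))/(-24) - 3/9) = 3 - 23*((30*(-¼))*(-1/24) - 3*⅑) = 3 - 23*(-15/2*(-1/24) - ⅓) = 3 - 23*(5/16 - ⅓) = 3 - 23*(-1/48) = 3 + 23/48 = 167/48 ≈ 3.4792)
O(E) = -4 + E²
(O(13) + Z(-58, -15)) + c = ((-4 + 13²) - 11/8) + 167/48 = ((-4 + 169) - 11/8) + 167/48 = (165 - 11/8) + 167/48 = 1309/8 + 167/48 = 8021/48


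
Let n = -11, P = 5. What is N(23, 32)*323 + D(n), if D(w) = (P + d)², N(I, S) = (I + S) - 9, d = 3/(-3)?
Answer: 14874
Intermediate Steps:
d = -1 (d = 3*(-⅓) = -1)
N(I, S) = -9 + I + S
D(w) = 16 (D(w) = (5 - 1)² = 4² = 16)
N(23, 32)*323 + D(n) = (-9 + 23 + 32)*323 + 16 = 46*323 + 16 = 14858 + 16 = 14874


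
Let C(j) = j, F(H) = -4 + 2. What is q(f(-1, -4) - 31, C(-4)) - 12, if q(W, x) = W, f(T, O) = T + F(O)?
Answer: -46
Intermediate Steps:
F(H) = -2
f(T, O) = -2 + T (f(T, O) = T - 2 = -2 + T)
q(f(-1, -4) - 31, C(-4)) - 12 = ((-2 - 1) - 31) - 12 = (-3 - 31) - 12 = -34 - 12 = -46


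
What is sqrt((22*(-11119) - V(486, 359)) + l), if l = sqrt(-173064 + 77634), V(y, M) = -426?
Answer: sqrt(-244192 + I*sqrt(95430)) ≈ 0.313 + 494.16*I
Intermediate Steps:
l = I*sqrt(95430) (l = sqrt(-95430) = I*sqrt(95430) ≈ 308.92*I)
sqrt((22*(-11119) - V(486, 359)) + l) = sqrt((22*(-11119) - 1*(-426)) + I*sqrt(95430)) = sqrt((-244618 + 426) + I*sqrt(95430)) = sqrt(-244192 + I*sqrt(95430))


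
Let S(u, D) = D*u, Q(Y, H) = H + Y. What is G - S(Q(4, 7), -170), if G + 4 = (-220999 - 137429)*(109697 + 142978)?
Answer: -90565793034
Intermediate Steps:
G = -90565794904 (G = -4 + (-220999 - 137429)*(109697 + 142978) = -4 - 358428*252675 = -4 - 90565794900 = -90565794904)
G - S(Q(4, 7), -170) = -90565794904 - (-170)*(7 + 4) = -90565794904 - (-170)*11 = -90565794904 - 1*(-1870) = -90565794904 + 1870 = -90565793034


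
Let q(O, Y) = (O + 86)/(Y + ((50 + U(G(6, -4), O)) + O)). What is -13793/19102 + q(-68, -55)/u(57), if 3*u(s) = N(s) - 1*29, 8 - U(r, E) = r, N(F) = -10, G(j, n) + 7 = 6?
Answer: -2782985/3973216 ≈ -0.70044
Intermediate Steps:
G(j, n) = -1 (G(j, n) = -7 + 6 = -1)
U(r, E) = 8 - r
u(s) = -13 (u(s) = (-10 - 1*29)/3 = (-10 - 29)/3 = (⅓)*(-39) = -13)
q(O, Y) = (86 + O)/(59 + O + Y) (q(O, Y) = (O + 86)/(Y + ((50 + (8 - 1*(-1))) + O)) = (86 + O)/(Y + ((50 + (8 + 1)) + O)) = (86 + O)/(Y + ((50 + 9) + O)) = (86 + O)/(Y + (59 + O)) = (86 + O)/(59 + O + Y))
-13793/19102 + q(-68, -55)/u(57) = -13793/19102 + ((86 - 68)/(59 - 68 - 55))/(-13) = -13793*1/19102 + (18/(-64))*(-1/13) = -13793/19102 - 1/64*18*(-1/13) = -13793/19102 - 9/32*(-1/13) = -13793/19102 + 9/416 = -2782985/3973216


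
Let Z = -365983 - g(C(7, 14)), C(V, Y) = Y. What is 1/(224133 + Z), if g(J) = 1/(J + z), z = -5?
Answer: -9/1276651 ≈ -7.0497e-6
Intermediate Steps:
g(J) = 1/(-5 + J) (g(J) = 1/(J - 5) = 1/(-5 + J))
Z = -3293848/9 (Z = -365983 - 1/(-5 + 14) = -365983 - 1/9 = -3293848/9 ≈ -3.6598e+5)
1/(224133 + Z) = 1/(224133 - 3293848/9) = 1/(-1276651/9) = -9/1276651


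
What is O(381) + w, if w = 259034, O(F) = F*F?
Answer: 404195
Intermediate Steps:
O(F) = F²
O(381) + w = 381² + 259034 = 145161 + 259034 = 404195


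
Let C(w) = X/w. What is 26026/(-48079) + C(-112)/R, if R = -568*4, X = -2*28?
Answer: -118310223/218470976 ≈ -0.54154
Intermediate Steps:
X = -56
R = -2272
C(w) = -56/w
26026/(-48079) + C(-112)/R = 26026/(-48079) - 56/(-112)/(-2272) = 26026*(-1/48079) - 56*(-1/112)*(-1/2272) = -26026/48079 + (½)*(-1/2272) = -26026/48079 - 1/4544 = -118310223/218470976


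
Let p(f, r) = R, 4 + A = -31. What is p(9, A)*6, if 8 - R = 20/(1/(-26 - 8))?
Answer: 4128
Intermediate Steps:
A = -35 (A = -4 - 31 = -35)
R = 688 (R = 8 - 20/(1/(-26 - 8)) = 8 - 20/(1/(-34)) = 8 - 20/(-1/34) = 8 - 20*(-34) = 8 - 1*(-680) = 8 + 680 = 688)
p(f, r) = 688
p(9, A)*6 = 688*6 = 4128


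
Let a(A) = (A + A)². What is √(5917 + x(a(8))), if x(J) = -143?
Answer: √5774 ≈ 75.987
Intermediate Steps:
a(A) = 4*A² (a(A) = (2*A)² = 4*A²)
√(5917 + x(a(8))) = √(5917 - 143) = √5774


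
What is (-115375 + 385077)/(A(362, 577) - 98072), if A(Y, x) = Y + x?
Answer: -269702/97133 ≈ -2.7766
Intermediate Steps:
(-115375 + 385077)/(A(362, 577) - 98072) = (-115375 + 385077)/((362 + 577) - 98072) = 269702/(939 - 98072) = 269702/(-97133) = 269702*(-1/97133) = -269702/97133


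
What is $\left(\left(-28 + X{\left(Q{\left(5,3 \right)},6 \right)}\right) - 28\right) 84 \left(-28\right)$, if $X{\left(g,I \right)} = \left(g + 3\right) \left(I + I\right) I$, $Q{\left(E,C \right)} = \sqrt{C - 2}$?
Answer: $-545664$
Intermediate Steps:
$Q{\left(E,C \right)} = \sqrt{-2 + C}$
$X{\left(g,I \right)} = 2 I^{2} \left(3 + g\right)$ ($X{\left(g,I \right)} = \left(3 + g\right) 2 I I = 2 I \left(3 + g\right) I = 2 I^{2} \left(3 + g\right)$)
$\left(\left(-28 + X{\left(Q{\left(5,3 \right)},6 \right)}\right) - 28\right) 84 \left(-28\right) = \left(\left(-28 + 2 \cdot 6^{2} \left(3 + \sqrt{-2 + 3}\right)\right) - 28\right) 84 \left(-28\right) = \left(\left(-28 + 2 \cdot 36 \left(3 + \sqrt{1}\right)\right) - 28\right) 84 \left(-28\right) = \left(\left(-28 + 2 \cdot 36 \left(3 + 1\right)\right) - 28\right) 84 \left(-28\right) = \left(\left(-28 + 2 \cdot 36 \cdot 4\right) - 28\right) 84 \left(-28\right) = \left(\left(-28 + 288\right) - 28\right) 84 \left(-28\right) = \left(260 - 28\right) 84 \left(-28\right) = 232 \cdot 84 \left(-28\right) = 19488 \left(-28\right) = -545664$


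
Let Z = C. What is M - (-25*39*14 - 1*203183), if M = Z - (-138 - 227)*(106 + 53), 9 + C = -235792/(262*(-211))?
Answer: 7597495515/27641 ≈ 2.7486e+5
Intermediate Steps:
C = -130873/27641 (C = -9 - 235792/(262*(-211)) = -9 - 235792/(-55282) = -9 - 235792*(-1/55282) = -9 + 117896/27641 = -130873/27641 ≈ -4.7347)
Z = -130873/27641 ≈ -4.7347
M = 1604014562/27641 (M = -130873/27641 - (-138 - 227)*(106 + 53) = -130873/27641 - (-365)*159 = -130873/27641 - 1*(-58035) = -130873/27641 + 58035 = 1604014562/27641 ≈ 58030.)
M - (-25*39*14 - 1*203183) = 1604014562/27641 - (-25*39*14 - 1*203183) = 1604014562/27641 - (-975*14 - 203183) = 1604014562/27641 - (-13650 - 203183) = 1604014562/27641 - 1*(-216833) = 1604014562/27641 + 216833 = 7597495515/27641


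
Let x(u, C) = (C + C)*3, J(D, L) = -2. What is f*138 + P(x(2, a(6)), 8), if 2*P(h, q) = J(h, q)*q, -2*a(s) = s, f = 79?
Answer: 10894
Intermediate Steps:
a(s) = -s/2
x(u, C) = 6*C (x(u, C) = (2*C)*3 = 6*C)
P(h, q) = -q (P(h, q) = (-2*q)/2 = -q)
f*138 + P(x(2, a(6)), 8) = 79*138 - 1*8 = 10902 - 8 = 10894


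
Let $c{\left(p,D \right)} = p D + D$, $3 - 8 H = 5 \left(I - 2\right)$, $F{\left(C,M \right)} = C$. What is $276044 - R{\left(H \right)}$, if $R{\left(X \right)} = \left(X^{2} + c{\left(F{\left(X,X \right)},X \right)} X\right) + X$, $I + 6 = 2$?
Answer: $\frac{141279055}{512} \approx 2.7594 \cdot 10^{5}$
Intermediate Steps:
$I = -4$ ($I = -6 + 2 = -4$)
$H = \frac{33}{8}$ ($H = \frac{3}{8} - \frac{5 \left(-4 - 2\right)}{8} = \frac{3}{8} - \frac{5 \left(-6\right)}{8} = \frac{3}{8} - - \frac{15}{4} = \frac{3}{8} + \frac{15}{4} = \frac{33}{8} \approx 4.125$)
$c{\left(p,D \right)} = D + D p$ ($c{\left(p,D \right)} = D p + D = D + D p$)
$R{\left(X \right)} = X + X^{2} + X^{2} \left(1 + X\right)$ ($R{\left(X \right)} = \left(X^{2} + X \left(1 + X\right) X\right) + X = \left(X^{2} + X^{2} \left(1 + X\right)\right) + X = X + X^{2} + X^{2} \left(1 + X\right)$)
$276044 - R{\left(H \right)} = 276044 - \frac{33 \left(1 + \frac{33}{8} + \frac{33 \left(1 + \frac{33}{8}\right)}{8}\right)}{8} = 276044 - \frac{33 \left(1 + \frac{33}{8} + \frac{33}{8} \cdot \frac{41}{8}\right)}{8} = 276044 - \frac{33 \left(1 + \frac{33}{8} + \frac{1353}{64}\right)}{8} = 276044 - \frac{33}{8} \cdot \frac{1681}{64} = 276044 - \frac{55473}{512} = \frac{141279055}{512}$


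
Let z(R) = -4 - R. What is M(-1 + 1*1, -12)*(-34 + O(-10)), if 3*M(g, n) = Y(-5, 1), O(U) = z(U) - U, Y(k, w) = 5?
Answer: -30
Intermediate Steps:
O(U) = -4 - 2*U (O(U) = (-4 - U) - U = -4 - 2*U)
M(g, n) = 5/3 (M(g, n) = (⅓)*5 = 5/3)
M(-1 + 1*1, -12)*(-34 + O(-10)) = 5*(-34 + (-4 - 2*(-10)))/3 = 5*(-34 + (-4 + 20))/3 = 5*(-34 + 16)/3 = (5/3)*(-18) = -30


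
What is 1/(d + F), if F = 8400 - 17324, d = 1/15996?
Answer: -15996/142748303 ≈ -0.00011206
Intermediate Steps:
d = 1/15996 ≈ 6.2516e-5
F = -8924
1/(d + F) = 1/(1/15996 - 8924) = 1/(-142748303/15996) = -15996/142748303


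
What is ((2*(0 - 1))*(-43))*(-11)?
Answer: -946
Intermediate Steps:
((2*(0 - 1))*(-43))*(-11) = ((2*(-1))*(-43))*(-11) = -2*(-43)*(-11) = 86*(-11) = -946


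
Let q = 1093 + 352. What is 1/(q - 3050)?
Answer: -1/1605 ≈ -0.00062305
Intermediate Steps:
q = 1445
1/(q - 3050) = 1/(1445 - 3050) = 1/(-1605) = -1/1605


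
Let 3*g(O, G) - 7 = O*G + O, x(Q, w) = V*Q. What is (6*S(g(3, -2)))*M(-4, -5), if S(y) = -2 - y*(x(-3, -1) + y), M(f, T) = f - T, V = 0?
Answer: -68/3 ≈ -22.667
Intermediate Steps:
x(Q, w) = 0 (x(Q, w) = 0*Q = 0)
g(O, G) = 7/3 + O/3 + G*O/3 (g(O, G) = 7/3 + (O*G + O)/3 = 7/3 + (G*O + O)/3 = 7/3 + (O + G*O)/3 = 7/3 + (O/3 + G*O/3) = 7/3 + O/3 + G*O/3)
S(y) = -2 - y² (S(y) = -2 - y*(0 + y) = -2 - y*y = -2 - y²)
(6*S(g(3, -2)))*M(-4, -5) = (6*(-2 - (7/3 + (⅓)*3 + (⅓)*(-2)*3)²))*(-4 - 1*(-5)) = (6*(-2 - (7/3 + 1 - 2)²))*(-4 + 5) = (6*(-2 - (4/3)²))*1 = (6*(-2 - 1*16/9))*1 = (6*(-2 - 16/9))*1 = (6*(-34/9))*1 = -68/3*1 = -68/3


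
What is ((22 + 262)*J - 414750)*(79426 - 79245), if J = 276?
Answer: -60882246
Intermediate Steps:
((22 + 262)*J - 414750)*(79426 - 79245) = ((22 + 262)*276 - 414750)*(79426 - 79245) = (284*276 - 414750)*181 = (78384 - 414750)*181 = -336366*181 = -60882246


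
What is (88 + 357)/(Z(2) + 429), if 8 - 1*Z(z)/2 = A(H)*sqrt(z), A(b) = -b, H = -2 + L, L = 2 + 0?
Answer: 1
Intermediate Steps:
L = 2
H = 0 (H = -2 + 2 = 0)
Z(z) = 16 (Z(z) = 16 - 2*(-1*0)*sqrt(z) = 16 - 0*sqrt(z) = 16 - 2*0 = 16 + 0 = 16)
(88 + 357)/(Z(2) + 429) = (88 + 357)/(16 + 429) = 445/445 = 445*(1/445) = 1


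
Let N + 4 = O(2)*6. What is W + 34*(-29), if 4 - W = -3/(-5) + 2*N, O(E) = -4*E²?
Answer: -3913/5 ≈ -782.60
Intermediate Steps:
N = -100 (N = -4 - 4*2²*6 = -4 - 4*4*6 = -4 - 16*6 = -4 - 96 = -100)
W = 1017/5 (W = 4 - (-3/(-5) + 2*(-100)) = 4 - (-3*(-⅕) - 200) = 4 - (⅗ - 200) = 4 - 1*(-997/5) = 4 + 997/5 = 1017/5 ≈ 203.40)
W + 34*(-29) = 1017/5 + 34*(-29) = 1017/5 - 986 = -3913/5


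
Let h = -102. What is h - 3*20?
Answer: -162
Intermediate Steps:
h - 3*20 = -102 - 3*20 = -102 - 60 = -162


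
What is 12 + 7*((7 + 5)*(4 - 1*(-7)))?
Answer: 936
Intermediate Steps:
12 + 7*((7 + 5)*(4 - 1*(-7))) = 12 + 7*(12*(4 + 7)) = 12 + 7*(12*11) = 12 + 7*132 = 12 + 924 = 936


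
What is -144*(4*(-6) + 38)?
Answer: -2016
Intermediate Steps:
-144*(4*(-6) + 38) = -144*(-24 + 38) = -144*14 = -2016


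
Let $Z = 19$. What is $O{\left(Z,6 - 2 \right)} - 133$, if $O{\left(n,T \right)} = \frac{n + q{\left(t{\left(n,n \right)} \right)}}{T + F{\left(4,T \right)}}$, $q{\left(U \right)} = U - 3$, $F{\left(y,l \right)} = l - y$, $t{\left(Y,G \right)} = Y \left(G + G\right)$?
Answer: $\frac{103}{2} \approx 51.5$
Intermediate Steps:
$t{\left(Y,G \right)} = 2 G Y$ ($t{\left(Y,G \right)} = Y 2 G = 2 G Y$)
$q{\left(U \right)} = -3 + U$
$O{\left(n,T \right)} = \frac{-3 + n + 2 n^{2}}{-4 + 2 T}$ ($O{\left(n,T \right)} = \frac{n + \left(-3 + 2 n n\right)}{T + \left(T - 4\right)} = \frac{n + \left(-3 + 2 n^{2}\right)}{T + \left(T - 4\right)} = \frac{-3 + n + 2 n^{2}}{T + \left(-4 + T\right)} = \frac{-3 + n + 2 n^{2}}{-4 + 2 T}$)
$O{\left(Z,6 - 2 \right)} - 133 = \frac{-3 + 19 + 2 \cdot 19^{2}}{2 \left(-2 + \left(6 - 2\right)\right)} - 133 = \frac{-3 + 19 + 2 \cdot 361}{2 \left(-2 + 4\right)} - 133 = \frac{-3 + 19 + 722}{2 \cdot 2} - 133 = \frac{1}{2} \cdot \frac{1}{2} \cdot 738 - 133 = \frac{369}{2} - 133 = \frac{103}{2}$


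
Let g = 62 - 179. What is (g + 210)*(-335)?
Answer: -31155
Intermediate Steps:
g = -117
(g + 210)*(-335) = (-117 + 210)*(-335) = 93*(-335) = -31155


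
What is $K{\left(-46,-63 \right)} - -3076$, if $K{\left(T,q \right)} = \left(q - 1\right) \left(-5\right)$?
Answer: $3396$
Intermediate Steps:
$K{\left(T,q \right)} = 5 - 5 q$ ($K{\left(T,q \right)} = \left(-1 + q\right) \left(-5\right) = 5 - 5 q$)
$K{\left(-46,-63 \right)} - -3076 = \left(5 - -315\right) - -3076 = \left(5 + 315\right) + 3076 = 320 + 3076 = 3396$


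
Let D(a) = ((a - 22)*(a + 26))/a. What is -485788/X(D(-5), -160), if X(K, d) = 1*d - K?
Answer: 2428940/1367 ≈ 1776.8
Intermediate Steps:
D(a) = (-22 + a)*(26 + a)/a (D(a) = ((-22 + a)*(26 + a))/a = (-22 + a)*(26 + a)/a)
X(K, d) = d - K
-485788/X(D(-5), -160) = -485788/(-160 - (4 - 5 - 572/(-5))) = -485788/(-160 - (4 - 5 - 572*(-⅕))) = -485788/(-160 - (4 - 5 + 572/5)) = -485788/(-160 - 1*567/5) = -485788/(-160 - 567/5) = -485788/(-1367/5) = -485788*(-5/1367) = 2428940/1367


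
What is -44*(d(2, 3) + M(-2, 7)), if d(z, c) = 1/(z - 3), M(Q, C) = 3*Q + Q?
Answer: 396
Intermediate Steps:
M(Q, C) = 4*Q
d(z, c) = 1/(-3 + z)
-44*(d(2, 3) + M(-2, 7)) = -44*(1/(-3 + 2) + 4*(-2)) = -44*(1/(-1) - 8) = -44*(-1 - 8) = -44*(-9) = 396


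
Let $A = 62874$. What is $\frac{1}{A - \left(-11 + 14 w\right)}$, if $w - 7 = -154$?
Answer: $\frac{1}{64943} \approx 1.5398 \cdot 10^{-5}$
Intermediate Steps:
$w = -147$ ($w = 7 - 154 = -147$)
$\frac{1}{A - \left(-11 + 14 w\right)} = \frac{1}{62874 + \left(11 - -2058\right)} = \frac{1}{62874 + \left(11 + 2058\right)} = \frac{1}{62874 + 2069} = \frac{1}{64943}$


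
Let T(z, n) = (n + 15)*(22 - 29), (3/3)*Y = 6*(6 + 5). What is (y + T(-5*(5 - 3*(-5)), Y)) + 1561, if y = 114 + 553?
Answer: 1661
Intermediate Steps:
y = 667
Y = 66 (Y = 6*(6 + 5) = 6*11 = 66)
T(z, n) = -105 - 7*n (T(z, n) = (15 + n)*(-7) = -105 - 7*n)
(y + T(-5*(5 - 3*(-5)), Y)) + 1561 = (667 + (-105 - 7*66)) + 1561 = (667 + (-105 - 462)) + 1561 = (667 - 567) + 1561 = 100 + 1561 = 1661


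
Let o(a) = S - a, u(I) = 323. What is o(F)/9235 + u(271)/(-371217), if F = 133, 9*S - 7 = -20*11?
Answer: -12228047/685637799 ≈ -0.017835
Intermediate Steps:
S = -71/3 (S = 7/9 + (-20*11)/9 = 7/9 + (⅑)*(-220) = 7/9 - 220/9 = -71/3 ≈ -23.667)
o(a) = -71/3 - a
o(F)/9235 + u(271)/(-371217) = (-71/3 - 1*133)/9235 + 323/(-371217) = (-71/3 - 133)*(1/9235) + 323*(-1/371217) = -470/3*1/9235 - 323/371217 = -94/5541 - 323/371217 = -12228047/685637799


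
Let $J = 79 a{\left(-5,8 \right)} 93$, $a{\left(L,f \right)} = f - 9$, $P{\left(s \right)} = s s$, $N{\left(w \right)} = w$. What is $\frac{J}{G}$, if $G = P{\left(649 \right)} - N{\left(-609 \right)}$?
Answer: $- \frac{7347}{421810} \approx -0.017418$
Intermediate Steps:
$P{\left(s \right)} = s^{2}$
$a{\left(L,f \right)} = -9 + f$
$G = 421810$ ($G = 649^{2} - -609 = 421201 + 609 = 421810$)
$J = -7347$ ($J = 79 \left(-9 + 8\right) 93 = 79 \left(-1\right) 93 = \left(-79\right) 93 = -7347$)
$\frac{J}{G} = - \frac{7347}{421810}$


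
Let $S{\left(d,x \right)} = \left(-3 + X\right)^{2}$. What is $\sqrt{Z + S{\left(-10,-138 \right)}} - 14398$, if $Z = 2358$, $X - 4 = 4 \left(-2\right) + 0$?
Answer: $-14398 + \sqrt{2407} \approx -14349.0$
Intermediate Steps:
$X = -4$ ($X = 4 + \left(4 \left(-2\right) + 0\right) = 4 + \left(-8 + 0\right) = 4 - 8 = -4$)
$S{\left(d,x \right)} = 49$ ($S{\left(d,x \right)} = \left(-3 - 4\right)^{2} = \left(-7\right)^{2} = 49$)
$\sqrt{Z + S{\left(-10,-138 \right)}} - 14398 = \sqrt{2358 + 49} - 14398 = \sqrt{2407} - 14398 = -14398 + \sqrt{2407}$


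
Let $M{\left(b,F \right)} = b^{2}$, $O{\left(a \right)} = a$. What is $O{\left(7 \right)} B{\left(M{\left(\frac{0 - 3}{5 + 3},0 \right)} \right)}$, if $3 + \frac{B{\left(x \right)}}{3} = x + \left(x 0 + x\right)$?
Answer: $- \frac{1827}{32} \approx -57.094$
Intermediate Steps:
$B{\left(x \right)} = -9 + 6 x$ ($B{\left(x \right)} = -9 + 3 \left(x + \left(x 0 + x\right)\right) = -9 + 3 \left(x + \left(0 + x\right)\right) = -9 + 3 \left(x + x\right) = -9 + 3 \cdot 2 x = -9 + 6 x$)
$O{\left(7 \right)} B{\left(M{\left(\frac{0 - 3}{5 + 3},0 \right)} \right)} = 7 \left(-9 + 6 \left(\frac{0 - 3}{5 + 3}\right)^{2}\right) = 7 \left(-9 + 6 \left(- \frac{3}{8}\right)^{2}\right) = 7 \left(-9 + 6 \cdot \frac{9}{64}\right) = 7 \left(-9 + \frac{27}{32}\right) = 7 \left(- \frac{261}{32}\right) = - \frac{1827}{32}$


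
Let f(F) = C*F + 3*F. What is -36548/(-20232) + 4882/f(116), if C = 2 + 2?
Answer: 4014050/513387 ≈ 7.8188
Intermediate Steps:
C = 4
f(F) = 7*F (f(F) = 4*F + 3*F = 7*F)
-36548/(-20232) + 4882/f(116) = -36548/(-20232) + 4882/((7*116)) = -36548*(-1/20232) + 4882/812 = 9137/5058 + 4882*(1/812) = 9137/5058 + 2441/406 = 4014050/513387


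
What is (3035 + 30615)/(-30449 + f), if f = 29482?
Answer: -33650/967 ≈ -34.798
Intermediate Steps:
(3035 + 30615)/(-30449 + f) = (3035 + 30615)/(-30449 + 29482) = 33650/(-967) = 33650*(-1/967) = -33650/967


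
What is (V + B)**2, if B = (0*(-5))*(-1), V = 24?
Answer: 576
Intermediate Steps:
B = 0 (B = 0*(-1) = 0)
(V + B)**2 = (24 + 0)**2 = 24**2 = 576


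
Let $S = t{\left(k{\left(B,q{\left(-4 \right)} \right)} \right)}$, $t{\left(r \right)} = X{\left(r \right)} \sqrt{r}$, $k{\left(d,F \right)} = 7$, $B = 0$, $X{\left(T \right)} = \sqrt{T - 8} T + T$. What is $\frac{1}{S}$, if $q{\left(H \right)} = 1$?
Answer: $\frac{\sqrt{7} \left(1 - i\right)}{98} \approx 0.026997 - 0.026997 i$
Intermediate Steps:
$X{\left(T \right)} = T + T \sqrt{-8 + T}$ ($X{\left(T \right)} = \sqrt{-8 + T} T + T = T \sqrt{-8 + T} + T = T + T \sqrt{-8 + T}$)
$t{\left(r \right)} = r^{\frac{3}{2}} \left(1 + \sqrt{-8 + r}\right)$ ($t{\left(r \right)} = r \left(1 + \sqrt{-8 + r}\right) \sqrt{r} = r^{\frac{3}{2}} \left(1 + \sqrt{-8 + r}\right)$)
$S = 7 \sqrt{7} \left(1 + i\right)$ ($S = 7^{\frac{3}{2}} \left(1 + \sqrt{-8 + 7}\right) = 7 \sqrt{7} \left(1 + \sqrt{-1}\right) = 7 \sqrt{7} \left(1 + i\right) \approx 18.52 + 18.52 i$)
$\frac{1}{S} = \frac{1}{7 \sqrt{7} \left(1 + i\right)} = \frac{\sqrt{7} \left(1 - i\right)}{98}$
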